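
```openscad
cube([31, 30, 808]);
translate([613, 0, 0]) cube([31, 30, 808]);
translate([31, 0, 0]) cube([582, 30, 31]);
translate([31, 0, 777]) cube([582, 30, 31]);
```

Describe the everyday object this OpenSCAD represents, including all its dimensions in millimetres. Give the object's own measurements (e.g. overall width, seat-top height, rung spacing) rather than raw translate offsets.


A rectangular picture frame lying in the x–z plane (depth along y). The opening is 582 mm wide (x) by 746 mm tall (z), surrounded by a border 31 mm wide on all four sides. The frame is 30 mm deep and is made of two full-height vertical stiles with two horizontal rails fitted between them.


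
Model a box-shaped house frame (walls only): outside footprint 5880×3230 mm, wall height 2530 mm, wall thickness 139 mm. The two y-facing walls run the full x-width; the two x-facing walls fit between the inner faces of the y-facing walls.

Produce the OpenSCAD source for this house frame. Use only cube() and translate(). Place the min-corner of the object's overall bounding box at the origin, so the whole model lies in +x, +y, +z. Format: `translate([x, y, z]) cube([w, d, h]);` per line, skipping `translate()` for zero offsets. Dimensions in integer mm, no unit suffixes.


cube([5880, 139, 2530]);
translate([0, 3091, 0]) cube([5880, 139, 2530]);
translate([0, 139, 0]) cube([139, 2952, 2530]);
translate([5741, 139, 0]) cube([139, 2952, 2530]);


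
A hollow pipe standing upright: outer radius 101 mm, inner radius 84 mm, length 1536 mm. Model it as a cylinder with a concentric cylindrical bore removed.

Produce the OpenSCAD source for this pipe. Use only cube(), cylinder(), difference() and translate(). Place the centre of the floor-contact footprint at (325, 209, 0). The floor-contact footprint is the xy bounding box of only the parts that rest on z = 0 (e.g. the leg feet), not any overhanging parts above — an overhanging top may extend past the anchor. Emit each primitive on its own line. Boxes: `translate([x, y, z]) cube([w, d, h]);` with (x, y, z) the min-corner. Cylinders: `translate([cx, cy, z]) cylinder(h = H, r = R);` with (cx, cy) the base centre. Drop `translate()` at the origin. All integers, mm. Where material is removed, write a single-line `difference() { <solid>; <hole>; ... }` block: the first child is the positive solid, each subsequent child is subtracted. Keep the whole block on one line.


difference() { translate([325, 209, 0]) cylinder(h = 1536, r = 101); translate([325, 209, 0]) cylinder(h = 1536, r = 84); }


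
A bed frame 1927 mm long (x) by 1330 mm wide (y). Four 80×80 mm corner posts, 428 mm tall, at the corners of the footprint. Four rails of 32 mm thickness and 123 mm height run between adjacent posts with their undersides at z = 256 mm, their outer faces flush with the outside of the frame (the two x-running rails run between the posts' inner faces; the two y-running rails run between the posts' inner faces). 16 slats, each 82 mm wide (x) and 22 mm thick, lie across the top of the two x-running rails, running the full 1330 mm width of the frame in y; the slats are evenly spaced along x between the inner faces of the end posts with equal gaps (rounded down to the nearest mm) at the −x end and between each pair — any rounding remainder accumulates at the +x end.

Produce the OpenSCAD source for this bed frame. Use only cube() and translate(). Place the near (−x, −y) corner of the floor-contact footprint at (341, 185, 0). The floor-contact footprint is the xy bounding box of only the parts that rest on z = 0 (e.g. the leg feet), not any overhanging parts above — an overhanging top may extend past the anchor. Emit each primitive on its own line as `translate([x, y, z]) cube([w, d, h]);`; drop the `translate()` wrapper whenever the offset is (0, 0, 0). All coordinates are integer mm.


translate([341, 185, 0]) cube([80, 80, 428]);
translate([341, 1435, 0]) cube([80, 80, 428]);
translate([2188, 185, 0]) cube([80, 80, 428]);
translate([2188, 1435, 0]) cube([80, 80, 428]);
translate([421, 185, 256]) cube([1767, 32, 123]);
translate([421, 1483, 256]) cube([1767, 32, 123]);
translate([341, 265, 256]) cube([32, 1170, 123]);
translate([2236, 265, 256]) cube([32, 1170, 123]);
translate([447, 185, 379]) cube([82, 1330, 22]);
translate([555, 185, 379]) cube([82, 1330, 22]);
translate([663, 185, 379]) cube([82, 1330, 22]);
translate([771, 185, 379]) cube([82, 1330, 22]);
translate([879, 185, 379]) cube([82, 1330, 22]);
translate([987, 185, 379]) cube([82, 1330, 22]);
translate([1095, 185, 379]) cube([82, 1330, 22]);
translate([1203, 185, 379]) cube([82, 1330, 22]);
translate([1311, 185, 379]) cube([82, 1330, 22]);
translate([1419, 185, 379]) cube([82, 1330, 22]);
translate([1527, 185, 379]) cube([82, 1330, 22]);
translate([1635, 185, 379]) cube([82, 1330, 22]);
translate([1743, 185, 379]) cube([82, 1330, 22]);
translate([1851, 185, 379]) cube([82, 1330, 22]);
translate([1959, 185, 379]) cube([82, 1330, 22]);
translate([2067, 185, 379]) cube([82, 1330, 22]);


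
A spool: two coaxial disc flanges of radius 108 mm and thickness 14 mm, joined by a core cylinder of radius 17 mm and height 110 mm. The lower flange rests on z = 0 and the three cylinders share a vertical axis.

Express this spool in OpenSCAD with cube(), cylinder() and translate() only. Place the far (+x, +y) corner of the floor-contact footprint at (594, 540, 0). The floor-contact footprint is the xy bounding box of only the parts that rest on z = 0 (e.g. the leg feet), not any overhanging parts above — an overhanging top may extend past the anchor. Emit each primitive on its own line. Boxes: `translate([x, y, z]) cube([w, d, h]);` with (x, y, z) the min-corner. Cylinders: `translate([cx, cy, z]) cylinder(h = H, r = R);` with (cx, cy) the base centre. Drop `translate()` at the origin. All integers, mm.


translate([486, 432, 0]) cylinder(h = 14, r = 108);
translate([486, 432, 14]) cylinder(h = 110, r = 17);
translate([486, 432, 124]) cylinder(h = 14, r = 108);


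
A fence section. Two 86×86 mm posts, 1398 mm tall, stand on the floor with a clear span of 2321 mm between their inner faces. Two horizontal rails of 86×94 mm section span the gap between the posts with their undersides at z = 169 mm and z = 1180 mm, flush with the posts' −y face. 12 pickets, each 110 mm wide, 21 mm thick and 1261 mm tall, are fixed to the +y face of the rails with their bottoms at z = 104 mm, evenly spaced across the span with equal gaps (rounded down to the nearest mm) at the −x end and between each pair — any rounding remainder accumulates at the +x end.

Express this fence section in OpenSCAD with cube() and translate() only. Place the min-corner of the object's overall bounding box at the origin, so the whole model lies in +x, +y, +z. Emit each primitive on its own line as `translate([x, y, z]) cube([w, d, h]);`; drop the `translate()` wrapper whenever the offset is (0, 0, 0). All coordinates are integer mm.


cube([86, 86, 1398]);
translate([2407, 0, 0]) cube([86, 86, 1398]);
translate([86, 0, 169]) cube([2321, 86, 94]);
translate([86, 0, 1180]) cube([2321, 86, 94]);
translate([163, 86, 104]) cube([110, 21, 1261]);
translate([350, 86, 104]) cube([110, 21, 1261]);
translate([537, 86, 104]) cube([110, 21, 1261]);
translate([724, 86, 104]) cube([110, 21, 1261]);
translate([911, 86, 104]) cube([110, 21, 1261]);
translate([1098, 86, 104]) cube([110, 21, 1261]);
translate([1285, 86, 104]) cube([110, 21, 1261]);
translate([1472, 86, 104]) cube([110, 21, 1261]);
translate([1659, 86, 104]) cube([110, 21, 1261]);
translate([1846, 86, 104]) cube([110, 21, 1261]);
translate([2033, 86, 104]) cube([110, 21, 1261]);
translate([2220, 86, 104]) cube([110, 21, 1261]);


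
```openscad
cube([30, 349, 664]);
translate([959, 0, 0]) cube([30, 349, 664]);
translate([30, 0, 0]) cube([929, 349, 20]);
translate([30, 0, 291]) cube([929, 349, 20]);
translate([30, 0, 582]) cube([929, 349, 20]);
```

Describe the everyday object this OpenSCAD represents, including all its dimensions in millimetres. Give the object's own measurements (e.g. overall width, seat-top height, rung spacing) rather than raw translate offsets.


An open bookshelf. Two side panels, each 30 mm thick, 349 mm deep and 664 mm tall, stand 989 mm apart (outside-to-outside). Between them sit 3 shelves, each 20 mm thick and 349 mm deep, spanning the full gap between the sides. The bottom shelf rests on the floor (its underside at z = 0) and the clear gap between one shelf's top and the next shelf's underside is 271 mm.


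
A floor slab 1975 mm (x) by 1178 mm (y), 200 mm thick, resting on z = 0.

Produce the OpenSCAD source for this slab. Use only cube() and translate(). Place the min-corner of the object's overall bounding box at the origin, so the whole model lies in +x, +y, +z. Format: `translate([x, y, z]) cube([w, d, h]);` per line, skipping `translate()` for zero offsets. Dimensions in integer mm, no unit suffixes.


cube([1975, 1178, 200]);


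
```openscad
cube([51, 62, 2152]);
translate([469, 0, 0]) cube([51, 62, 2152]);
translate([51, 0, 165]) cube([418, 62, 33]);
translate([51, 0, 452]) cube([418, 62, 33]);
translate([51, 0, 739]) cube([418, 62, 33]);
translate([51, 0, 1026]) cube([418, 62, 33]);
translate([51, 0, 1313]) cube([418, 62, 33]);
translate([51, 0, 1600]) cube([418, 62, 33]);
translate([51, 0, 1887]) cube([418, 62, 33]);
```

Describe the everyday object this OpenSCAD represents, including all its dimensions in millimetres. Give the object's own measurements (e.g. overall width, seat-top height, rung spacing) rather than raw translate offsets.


A straight ladder. Two 51×62 mm vertical rails, 2152 mm tall, stand 520 mm apart (outside-to-outside) with their front faces coplanar on the −y side. 7 rungs, each 62 mm deep and 33 mm tall, span between the inner faces of the rails, front faces flush with the rails. The lowest rung's underside is at z = 165 mm and rungs are spaced 287 mm apart (underside to underside).


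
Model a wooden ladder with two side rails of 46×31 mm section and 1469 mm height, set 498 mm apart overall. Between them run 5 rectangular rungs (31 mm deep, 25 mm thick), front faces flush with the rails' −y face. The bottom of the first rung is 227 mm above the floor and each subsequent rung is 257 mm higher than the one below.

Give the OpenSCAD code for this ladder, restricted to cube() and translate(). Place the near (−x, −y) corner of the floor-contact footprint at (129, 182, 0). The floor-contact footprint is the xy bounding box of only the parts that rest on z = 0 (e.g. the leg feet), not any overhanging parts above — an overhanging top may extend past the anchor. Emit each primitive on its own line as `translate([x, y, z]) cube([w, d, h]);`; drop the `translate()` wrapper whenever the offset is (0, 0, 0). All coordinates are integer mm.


translate([129, 182, 0]) cube([46, 31, 1469]);
translate([581, 182, 0]) cube([46, 31, 1469]);
translate([175, 182, 227]) cube([406, 31, 25]);
translate([175, 182, 484]) cube([406, 31, 25]);
translate([175, 182, 741]) cube([406, 31, 25]);
translate([175, 182, 998]) cube([406, 31, 25]);
translate([175, 182, 1255]) cube([406, 31, 25]);


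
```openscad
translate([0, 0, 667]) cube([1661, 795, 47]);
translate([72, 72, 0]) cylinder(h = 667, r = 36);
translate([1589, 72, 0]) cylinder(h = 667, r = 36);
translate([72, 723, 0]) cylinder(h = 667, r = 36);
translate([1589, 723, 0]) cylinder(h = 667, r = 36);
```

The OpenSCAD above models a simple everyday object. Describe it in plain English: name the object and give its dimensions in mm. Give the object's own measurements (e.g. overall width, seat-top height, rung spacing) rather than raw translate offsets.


A rectangular dining table. The top is 1661×795×47 mm with its upper surface at z = 714 mm. It stands on four round legs of 72 mm diameter, each leg's bounding box inset 36 mm from the nearest pair of top edges, running from the floor to the underside of the top.


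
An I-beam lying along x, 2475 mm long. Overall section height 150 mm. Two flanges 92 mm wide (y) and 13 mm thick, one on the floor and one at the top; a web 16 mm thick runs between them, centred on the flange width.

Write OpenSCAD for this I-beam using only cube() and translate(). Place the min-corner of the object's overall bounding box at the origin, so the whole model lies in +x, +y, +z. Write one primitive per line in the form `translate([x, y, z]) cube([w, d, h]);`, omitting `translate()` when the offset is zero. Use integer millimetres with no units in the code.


cube([2475, 92, 13]);
translate([0, 38, 13]) cube([2475, 16, 124]);
translate([0, 0, 137]) cube([2475, 92, 13]);


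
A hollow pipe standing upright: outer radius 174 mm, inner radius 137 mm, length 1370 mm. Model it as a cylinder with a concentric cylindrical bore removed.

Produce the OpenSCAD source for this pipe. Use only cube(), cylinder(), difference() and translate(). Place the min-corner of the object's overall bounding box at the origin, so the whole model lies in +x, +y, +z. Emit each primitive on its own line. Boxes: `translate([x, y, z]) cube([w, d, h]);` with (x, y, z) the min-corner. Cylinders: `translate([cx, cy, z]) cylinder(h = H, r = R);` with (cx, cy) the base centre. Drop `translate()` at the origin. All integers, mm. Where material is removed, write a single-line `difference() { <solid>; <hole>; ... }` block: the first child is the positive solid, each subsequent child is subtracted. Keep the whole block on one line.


difference() { translate([174, 174, 0]) cylinder(h = 1370, r = 174); translate([174, 174, 0]) cylinder(h = 1370, r = 137); }


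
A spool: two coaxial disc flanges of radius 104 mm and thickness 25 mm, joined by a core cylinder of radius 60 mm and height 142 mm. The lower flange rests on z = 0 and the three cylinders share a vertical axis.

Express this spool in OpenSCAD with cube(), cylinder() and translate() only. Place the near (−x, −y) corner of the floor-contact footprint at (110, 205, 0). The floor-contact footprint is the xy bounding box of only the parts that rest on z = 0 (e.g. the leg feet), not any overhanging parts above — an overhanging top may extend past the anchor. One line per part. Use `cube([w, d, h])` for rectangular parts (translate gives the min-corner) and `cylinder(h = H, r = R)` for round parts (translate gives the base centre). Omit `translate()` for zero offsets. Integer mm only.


translate([214, 309, 0]) cylinder(h = 25, r = 104);
translate([214, 309, 25]) cylinder(h = 142, r = 60);
translate([214, 309, 167]) cylinder(h = 25, r = 104);


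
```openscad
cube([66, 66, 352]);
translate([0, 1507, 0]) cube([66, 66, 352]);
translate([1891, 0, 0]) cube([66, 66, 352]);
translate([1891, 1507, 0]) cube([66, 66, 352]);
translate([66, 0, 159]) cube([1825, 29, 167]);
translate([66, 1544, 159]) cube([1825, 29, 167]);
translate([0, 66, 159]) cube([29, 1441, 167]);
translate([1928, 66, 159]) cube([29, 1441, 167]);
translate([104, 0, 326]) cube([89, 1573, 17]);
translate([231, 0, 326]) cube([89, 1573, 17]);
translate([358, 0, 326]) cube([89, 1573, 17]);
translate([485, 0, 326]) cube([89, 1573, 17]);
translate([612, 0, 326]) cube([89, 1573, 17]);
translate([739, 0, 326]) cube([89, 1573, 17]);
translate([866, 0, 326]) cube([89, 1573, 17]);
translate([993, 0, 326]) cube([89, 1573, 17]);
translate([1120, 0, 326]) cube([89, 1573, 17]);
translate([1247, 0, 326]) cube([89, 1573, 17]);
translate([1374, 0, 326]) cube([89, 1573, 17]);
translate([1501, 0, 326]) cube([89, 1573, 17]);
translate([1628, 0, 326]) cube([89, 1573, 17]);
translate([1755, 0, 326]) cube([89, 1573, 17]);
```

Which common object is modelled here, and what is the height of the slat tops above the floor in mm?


A bed frame. The slat-top height is 343 mm.

Four posts, four rails, and a row of slats — a bed frame. Slats sit on the rails at z = 159 + 167 = 326; with slat thickness 17, the top is 343 mm.


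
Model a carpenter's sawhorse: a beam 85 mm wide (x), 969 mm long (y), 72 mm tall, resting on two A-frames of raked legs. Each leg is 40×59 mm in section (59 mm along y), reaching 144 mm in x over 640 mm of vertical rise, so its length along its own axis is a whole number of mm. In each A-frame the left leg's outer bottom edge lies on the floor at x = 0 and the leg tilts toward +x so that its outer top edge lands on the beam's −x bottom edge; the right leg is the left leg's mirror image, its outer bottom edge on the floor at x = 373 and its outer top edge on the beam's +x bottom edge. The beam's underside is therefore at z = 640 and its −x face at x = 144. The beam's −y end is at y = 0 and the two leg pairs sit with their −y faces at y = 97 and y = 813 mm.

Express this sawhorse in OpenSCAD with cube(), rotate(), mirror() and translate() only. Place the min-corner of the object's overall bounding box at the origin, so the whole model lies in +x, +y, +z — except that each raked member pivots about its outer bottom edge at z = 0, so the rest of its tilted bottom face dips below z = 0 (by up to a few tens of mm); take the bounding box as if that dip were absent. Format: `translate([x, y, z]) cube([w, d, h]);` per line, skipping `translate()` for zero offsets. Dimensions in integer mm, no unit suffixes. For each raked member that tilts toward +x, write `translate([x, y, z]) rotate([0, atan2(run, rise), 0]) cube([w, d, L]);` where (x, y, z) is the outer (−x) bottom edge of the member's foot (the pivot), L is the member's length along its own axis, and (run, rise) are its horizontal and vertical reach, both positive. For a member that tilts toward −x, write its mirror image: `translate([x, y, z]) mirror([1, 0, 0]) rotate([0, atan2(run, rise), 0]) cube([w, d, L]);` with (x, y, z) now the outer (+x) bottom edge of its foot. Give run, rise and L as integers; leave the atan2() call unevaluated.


translate([144, 0, 640]) cube([85, 969, 72]);
translate([0, 97, 0]) rotate([0, atan2(144, 640), 0]) cube([40, 59, 656]);
translate([373, 97, 0]) mirror([1, 0, 0]) rotate([0, atan2(144, 640), 0]) cube([40, 59, 656]);
translate([0, 813, 0]) rotate([0, atan2(144, 640), 0]) cube([40, 59, 656]);
translate([373, 813, 0]) mirror([1, 0, 0]) rotate([0, atan2(144, 640), 0]) cube([40, 59, 656]);


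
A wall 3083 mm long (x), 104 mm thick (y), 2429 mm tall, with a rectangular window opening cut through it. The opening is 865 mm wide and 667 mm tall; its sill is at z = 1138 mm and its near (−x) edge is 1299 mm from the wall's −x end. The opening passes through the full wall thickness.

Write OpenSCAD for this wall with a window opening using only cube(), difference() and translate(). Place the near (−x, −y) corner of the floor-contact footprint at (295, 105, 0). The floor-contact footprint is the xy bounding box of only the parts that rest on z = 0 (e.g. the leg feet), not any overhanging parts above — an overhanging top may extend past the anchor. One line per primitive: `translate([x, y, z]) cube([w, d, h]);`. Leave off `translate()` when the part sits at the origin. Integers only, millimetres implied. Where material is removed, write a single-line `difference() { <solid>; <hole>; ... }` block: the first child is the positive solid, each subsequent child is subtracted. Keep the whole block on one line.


difference() { translate([295, 105, 0]) cube([3083, 104, 2429]); translate([1594, 105, 1138]) cube([865, 104, 667]); }


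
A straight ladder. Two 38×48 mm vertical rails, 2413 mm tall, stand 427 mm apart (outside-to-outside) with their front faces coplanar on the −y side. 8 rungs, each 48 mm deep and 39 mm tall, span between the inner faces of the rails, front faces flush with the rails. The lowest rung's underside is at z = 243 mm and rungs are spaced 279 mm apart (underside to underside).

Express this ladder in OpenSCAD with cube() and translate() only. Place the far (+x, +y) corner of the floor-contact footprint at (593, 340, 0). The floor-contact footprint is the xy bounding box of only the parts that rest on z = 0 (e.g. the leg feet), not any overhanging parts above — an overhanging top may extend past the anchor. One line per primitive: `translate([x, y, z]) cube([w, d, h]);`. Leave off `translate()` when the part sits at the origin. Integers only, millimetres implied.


// rung span = 427 - 2*38 = 351
// rung[k] z = 243 + k*279
translate([166, 292, 0]) cube([38, 48, 2413]);
translate([555, 292, 0]) cube([38, 48, 2413]);
translate([204, 292, 243]) cube([351, 48, 39]);
translate([204, 292, 522]) cube([351, 48, 39]);
translate([204, 292, 801]) cube([351, 48, 39]);
translate([204, 292, 1080]) cube([351, 48, 39]);
translate([204, 292, 1359]) cube([351, 48, 39]);
translate([204, 292, 1638]) cube([351, 48, 39]);
translate([204, 292, 1917]) cube([351, 48, 39]);
translate([204, 292, 2196]) cube([351, 48, 39]);


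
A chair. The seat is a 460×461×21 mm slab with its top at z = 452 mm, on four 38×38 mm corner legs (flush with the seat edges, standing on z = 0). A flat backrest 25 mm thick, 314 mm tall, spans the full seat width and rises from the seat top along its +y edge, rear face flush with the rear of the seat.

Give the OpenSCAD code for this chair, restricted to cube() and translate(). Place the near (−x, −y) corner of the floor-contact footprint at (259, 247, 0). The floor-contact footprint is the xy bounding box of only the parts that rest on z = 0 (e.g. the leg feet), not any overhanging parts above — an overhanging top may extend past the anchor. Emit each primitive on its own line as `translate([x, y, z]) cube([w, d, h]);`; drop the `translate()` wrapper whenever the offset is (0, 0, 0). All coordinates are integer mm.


translate([259, 247, 431]) cube([460, 461, 21]);
translate([259, 247, 0]) cube([38, 38, 431]);
translate([681, 247, 0]) cube([38, 38, 431]);
translate([259, 670, 0]) cube([38, 38, 431]);
translate([681, 670, 0]) cube([38, 38, 431]);
translate([259, 683, 452]) cube([460, 25, 314]);


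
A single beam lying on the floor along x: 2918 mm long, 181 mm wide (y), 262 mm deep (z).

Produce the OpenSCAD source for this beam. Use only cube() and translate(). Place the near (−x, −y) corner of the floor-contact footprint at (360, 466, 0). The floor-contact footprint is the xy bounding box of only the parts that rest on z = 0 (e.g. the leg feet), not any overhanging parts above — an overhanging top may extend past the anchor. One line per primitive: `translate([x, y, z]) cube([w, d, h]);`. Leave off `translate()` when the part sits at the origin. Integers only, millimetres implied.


translate([360, 466, 0]) cube([2918, 181, 262]);


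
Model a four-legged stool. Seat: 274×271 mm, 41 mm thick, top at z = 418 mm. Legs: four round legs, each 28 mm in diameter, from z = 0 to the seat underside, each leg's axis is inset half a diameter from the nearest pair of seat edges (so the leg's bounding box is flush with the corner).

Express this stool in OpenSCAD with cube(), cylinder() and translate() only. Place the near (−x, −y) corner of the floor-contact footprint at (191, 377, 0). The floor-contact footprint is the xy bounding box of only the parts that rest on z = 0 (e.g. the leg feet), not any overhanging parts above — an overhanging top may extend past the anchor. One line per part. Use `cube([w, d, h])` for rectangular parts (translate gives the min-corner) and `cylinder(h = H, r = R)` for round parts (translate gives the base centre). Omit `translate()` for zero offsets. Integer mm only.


translate([191, 377, 377]) cube([274, 271, 41]);
translate([205, 391, 0]) cylinder(h = 377, r = 14);
translate([451, 391, 0]) cylinder(h = 377, r = 14);
translate([205, 634, 0]) cylinder(h = 377, r = 14);
translate([451, 634, 0]) cylinder(h = 377, r = 14);


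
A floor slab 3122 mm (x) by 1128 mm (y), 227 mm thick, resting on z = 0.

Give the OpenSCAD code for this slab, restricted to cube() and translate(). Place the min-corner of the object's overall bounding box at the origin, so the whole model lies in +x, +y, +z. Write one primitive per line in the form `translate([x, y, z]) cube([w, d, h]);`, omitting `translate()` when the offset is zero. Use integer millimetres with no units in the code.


cube([3122, 1128, 227]);


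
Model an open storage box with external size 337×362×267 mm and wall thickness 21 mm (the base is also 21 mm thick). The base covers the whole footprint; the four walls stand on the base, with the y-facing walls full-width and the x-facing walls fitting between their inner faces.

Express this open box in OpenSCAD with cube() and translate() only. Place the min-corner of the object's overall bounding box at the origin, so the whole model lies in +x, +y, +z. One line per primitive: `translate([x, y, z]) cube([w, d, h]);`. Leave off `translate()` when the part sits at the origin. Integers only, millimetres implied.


cube([337, 362, 21]);
translate([0, 0, 21]) cube([337, 21, 246]);
translate([0, 341, 21]) cube([337, 21, 246]);
translate([0, 21, 21]) cube([21, 320, 246]);
translate([316, 21, 21]) cube([21, 320, 246]);


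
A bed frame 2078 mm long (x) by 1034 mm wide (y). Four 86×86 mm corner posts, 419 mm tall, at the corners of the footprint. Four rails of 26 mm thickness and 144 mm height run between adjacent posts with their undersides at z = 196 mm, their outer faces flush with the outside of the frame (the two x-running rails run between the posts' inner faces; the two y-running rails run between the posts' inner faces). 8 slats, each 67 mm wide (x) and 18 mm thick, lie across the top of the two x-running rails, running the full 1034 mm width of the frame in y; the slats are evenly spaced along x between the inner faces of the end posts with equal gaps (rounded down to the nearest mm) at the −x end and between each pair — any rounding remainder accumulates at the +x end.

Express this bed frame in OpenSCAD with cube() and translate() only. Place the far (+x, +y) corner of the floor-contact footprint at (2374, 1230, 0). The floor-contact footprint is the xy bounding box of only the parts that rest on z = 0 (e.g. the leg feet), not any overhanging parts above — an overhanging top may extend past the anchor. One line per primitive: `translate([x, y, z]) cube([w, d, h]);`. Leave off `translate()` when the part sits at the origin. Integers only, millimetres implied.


translate([296, 196, 0]) cube([86, 86, 419]);
translate([296, 1144, 0]) cube([86, 86, 419]);
translate([2288, 196, 0]) cube([86, 86, 419]);
translate([2288, 1144, 0]) cube([86, 86, 419]);
translate([382, 196, 196]) cube([1906, 26, 144]);
translate([382, 1204, 196]) cube([1906, 26, 144]);
translate([296, 282, 196]) cube([26, 862, 144]);
translate([2348, 282, 196]) cube([26, 862, 144]);
translate([534, 196, 340]) cube([67, 1034, 18]);
translate([753, 196, 340]) cube([67, 1034, 18]);
translate([972, 196, 340]) cube([67, 1034, 18]);
translate([1191, 196, 340]) cube([67, 1034, 18]);
translate([1410, 196, 340]) cube([67, 1034, 18]);
translate([1629, 196, 340]) cube([67, 1034, 18]);
translate([1848, 196, 340]) cube([67, 1034, 18]);
translate([2067, 196, 340]) cube([67, 1034, 18]);


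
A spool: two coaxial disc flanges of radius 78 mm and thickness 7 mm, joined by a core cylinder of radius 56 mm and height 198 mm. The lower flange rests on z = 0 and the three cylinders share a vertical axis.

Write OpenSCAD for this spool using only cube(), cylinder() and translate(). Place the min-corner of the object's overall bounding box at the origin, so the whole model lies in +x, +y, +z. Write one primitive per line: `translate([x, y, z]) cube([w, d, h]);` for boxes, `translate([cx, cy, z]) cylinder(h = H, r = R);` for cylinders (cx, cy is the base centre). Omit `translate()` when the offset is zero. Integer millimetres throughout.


translate([78, 78, 0]) cylinder(h = 7, r = 78);
translate([78, 78, 7]) cylinder(h = 198, r = 56);
translate([78, 78, 205]) cylinder(h = 7, r = 78);


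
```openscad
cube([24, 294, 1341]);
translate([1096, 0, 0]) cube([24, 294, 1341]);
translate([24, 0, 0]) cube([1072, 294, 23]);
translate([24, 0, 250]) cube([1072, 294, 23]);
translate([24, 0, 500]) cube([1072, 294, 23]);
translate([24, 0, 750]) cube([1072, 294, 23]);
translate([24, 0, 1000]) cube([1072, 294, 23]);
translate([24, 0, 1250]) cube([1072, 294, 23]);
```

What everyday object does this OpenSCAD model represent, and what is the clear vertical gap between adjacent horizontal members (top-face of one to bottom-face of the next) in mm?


A bookshelf. The clear shelf gap is 227 mm.

Two tall side panels with 6 horizontal boards between them — a bookshelf. The first two shelf undersides are at z = 0 and z = 250; with shelf thickness 23, the clear gap is 250 − 0 − 23 = 227 mm.


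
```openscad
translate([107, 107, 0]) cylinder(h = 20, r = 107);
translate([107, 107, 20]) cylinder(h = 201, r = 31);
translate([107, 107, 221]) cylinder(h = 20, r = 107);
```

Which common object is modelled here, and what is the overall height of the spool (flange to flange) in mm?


A spool. The overall height is 241 mm.

Three coaxial cylinders, large–small–large — a spool. Two 20 mm flanges and a 201 mm core give 20 + 201 + 20 = 241 mm.


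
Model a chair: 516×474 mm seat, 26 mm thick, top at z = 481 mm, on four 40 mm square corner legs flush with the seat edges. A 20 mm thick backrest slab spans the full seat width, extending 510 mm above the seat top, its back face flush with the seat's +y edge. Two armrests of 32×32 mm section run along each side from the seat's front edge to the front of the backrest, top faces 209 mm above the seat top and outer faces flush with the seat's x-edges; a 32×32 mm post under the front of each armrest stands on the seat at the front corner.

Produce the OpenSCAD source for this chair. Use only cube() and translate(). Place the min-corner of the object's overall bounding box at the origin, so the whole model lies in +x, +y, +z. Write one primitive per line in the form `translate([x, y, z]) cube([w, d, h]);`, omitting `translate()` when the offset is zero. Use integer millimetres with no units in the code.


// leg_h = 481 - 26 = 455
// arm post h = 209 - 32 = 177
translate([0, 0, 455]) cube([516, 474, 26]);
cube([40, 40, 455]);
translate([476, 0, 0]) cube([40, 40, 455]);
translate([0, 434, 0]) cube([40, 40, 455]);
translate([476, 434, 0]) cube([40, 40, 455]);
translate([0, 454, 481]) cube([516, 20, 510]);
translate([0, 0, 658]) cube([32, 454, 32]);
translate([484, 0, 658]) cube([32, 454, 32]);
translate([0, 0, 481]) cube([32, 32, 177]);
translate([484, 0, 481]) cube([32, 32, 177]);


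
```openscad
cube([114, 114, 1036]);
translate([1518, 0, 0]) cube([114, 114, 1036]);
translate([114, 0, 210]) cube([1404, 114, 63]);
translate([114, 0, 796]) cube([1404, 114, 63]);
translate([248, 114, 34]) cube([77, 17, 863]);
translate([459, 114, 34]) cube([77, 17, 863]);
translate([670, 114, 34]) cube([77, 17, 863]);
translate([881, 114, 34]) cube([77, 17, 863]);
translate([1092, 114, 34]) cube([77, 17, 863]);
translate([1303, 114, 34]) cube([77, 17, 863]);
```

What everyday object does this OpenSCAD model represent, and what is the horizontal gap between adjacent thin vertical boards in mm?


A fence section. The picket gap is 134 mm.

Two posts, two rails, 6 pickets — a fence section. Span 1404 mm holds 6 pickets of 77 mm with 7 equal gaps: ⌊(1404 − 6·77) / 7⌋ = 134 mm.


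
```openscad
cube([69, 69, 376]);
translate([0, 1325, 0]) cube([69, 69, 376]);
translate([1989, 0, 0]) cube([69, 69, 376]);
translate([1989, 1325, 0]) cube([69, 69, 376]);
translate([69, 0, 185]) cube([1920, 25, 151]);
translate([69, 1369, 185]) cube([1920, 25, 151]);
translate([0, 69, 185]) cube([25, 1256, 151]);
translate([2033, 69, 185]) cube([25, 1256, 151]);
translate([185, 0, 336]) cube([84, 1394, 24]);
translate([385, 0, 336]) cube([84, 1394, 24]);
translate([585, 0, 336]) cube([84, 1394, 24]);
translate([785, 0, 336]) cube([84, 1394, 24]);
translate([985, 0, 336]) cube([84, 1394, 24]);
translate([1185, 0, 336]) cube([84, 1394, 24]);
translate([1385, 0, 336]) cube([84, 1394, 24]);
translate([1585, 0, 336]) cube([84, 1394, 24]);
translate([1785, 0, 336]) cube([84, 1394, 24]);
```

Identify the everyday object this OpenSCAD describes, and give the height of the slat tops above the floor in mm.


A bed frame. The slat-top height is 360 mm.

Four posts, four rails, and a row of slats — a bed frame. Slats sit on the rails at z = 185 + 151 = 336; with slat thickness 24, the top is 360 mm.


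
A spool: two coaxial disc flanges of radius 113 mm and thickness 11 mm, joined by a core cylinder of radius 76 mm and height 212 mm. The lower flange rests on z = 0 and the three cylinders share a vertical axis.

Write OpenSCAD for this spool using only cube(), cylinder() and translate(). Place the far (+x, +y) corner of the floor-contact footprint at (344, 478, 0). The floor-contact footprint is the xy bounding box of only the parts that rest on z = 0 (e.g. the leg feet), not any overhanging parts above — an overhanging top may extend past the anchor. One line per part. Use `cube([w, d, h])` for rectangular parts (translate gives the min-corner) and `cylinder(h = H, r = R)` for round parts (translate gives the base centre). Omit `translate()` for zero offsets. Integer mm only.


translate([231, 365, 0]) cylinder(h = 11, r = 113);
translate([231, 365, 11]) cylinder(h = 212, r = 76);
translate([231, 365, 223]) cylinder(h = 11, r = 113);


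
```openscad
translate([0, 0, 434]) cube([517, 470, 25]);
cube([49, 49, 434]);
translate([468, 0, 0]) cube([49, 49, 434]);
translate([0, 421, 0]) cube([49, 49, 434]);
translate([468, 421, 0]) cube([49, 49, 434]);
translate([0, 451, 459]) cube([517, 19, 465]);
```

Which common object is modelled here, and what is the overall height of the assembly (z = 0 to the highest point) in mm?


A chair. The overall height is 924 mm.

A slab on four corner posts with a tall panel at the back — a chair. The seat slab sits at z = 434 with thickness 25, and the 465 mm backrest starts at the seat top, so the overall height is 434 + 25 + 465 = 924 mm.


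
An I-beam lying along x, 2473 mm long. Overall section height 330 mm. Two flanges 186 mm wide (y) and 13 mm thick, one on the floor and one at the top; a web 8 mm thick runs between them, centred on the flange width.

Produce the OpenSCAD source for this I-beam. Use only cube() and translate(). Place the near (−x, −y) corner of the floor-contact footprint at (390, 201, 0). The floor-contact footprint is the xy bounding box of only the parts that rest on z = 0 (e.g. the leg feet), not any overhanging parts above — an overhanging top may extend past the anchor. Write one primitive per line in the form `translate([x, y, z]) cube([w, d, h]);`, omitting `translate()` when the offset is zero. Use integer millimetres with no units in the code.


translate([390, 201, 0]) cube([2473, 186, 13]);
translate([390, 290, 13]) cube([2473, 8, 304]);
translate([390, 201, 317]) cube([2473, 186, 13]);


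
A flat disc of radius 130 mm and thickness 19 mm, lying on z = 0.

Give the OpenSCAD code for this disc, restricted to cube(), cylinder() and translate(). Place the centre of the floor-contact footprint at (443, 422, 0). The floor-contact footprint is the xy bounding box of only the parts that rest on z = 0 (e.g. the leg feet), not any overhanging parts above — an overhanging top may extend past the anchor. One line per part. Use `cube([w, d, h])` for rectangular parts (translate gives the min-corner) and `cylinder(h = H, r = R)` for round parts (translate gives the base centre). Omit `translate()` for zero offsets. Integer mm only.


translate([443, 422, 0]) cylinder(h = 19, r = 130);


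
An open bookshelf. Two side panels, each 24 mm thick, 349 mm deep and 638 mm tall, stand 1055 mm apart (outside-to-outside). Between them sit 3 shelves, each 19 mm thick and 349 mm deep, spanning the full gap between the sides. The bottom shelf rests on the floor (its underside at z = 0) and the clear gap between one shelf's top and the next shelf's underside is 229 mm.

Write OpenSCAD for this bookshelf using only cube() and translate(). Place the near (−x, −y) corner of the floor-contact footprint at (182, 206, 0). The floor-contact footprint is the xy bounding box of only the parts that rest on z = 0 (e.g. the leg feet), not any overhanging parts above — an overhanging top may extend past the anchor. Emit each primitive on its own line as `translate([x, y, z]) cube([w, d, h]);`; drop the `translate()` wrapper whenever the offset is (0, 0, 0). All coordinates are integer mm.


translate([182, 206, 0]) cube([24, 349, 638]);
translate([1213, 206, 0]) cube([24, 349, 638]);
translate([206, 206, 0]) cube([1007, 349, 19]);
translate([206, 206, 248]) cube([1007, 349, 19]);
translate([206, 206, 496]) cube([1007, 349, 19]);


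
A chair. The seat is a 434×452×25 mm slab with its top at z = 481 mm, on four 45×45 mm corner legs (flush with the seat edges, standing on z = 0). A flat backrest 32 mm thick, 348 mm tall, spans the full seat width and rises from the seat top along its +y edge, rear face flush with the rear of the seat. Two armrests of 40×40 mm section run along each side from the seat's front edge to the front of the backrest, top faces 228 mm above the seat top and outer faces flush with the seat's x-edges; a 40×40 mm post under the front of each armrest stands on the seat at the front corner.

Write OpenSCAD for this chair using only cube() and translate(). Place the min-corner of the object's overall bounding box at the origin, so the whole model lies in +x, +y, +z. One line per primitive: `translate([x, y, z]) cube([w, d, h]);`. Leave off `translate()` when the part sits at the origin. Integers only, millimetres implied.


// leg_h = 481 - 25 = 456
// arm post h = 228 - 40 = 188
translate([0, 0, 456]) cube([434, 452, 25]);
cube([45, 45, 456]);
translate([389, 0, 0]) cube([45, 45, 456]);
translate([0, 407, 0]) cube([45, 45, 456]);
translate([389, 407, 0]) cube([45, 45, 456]);
translate([0, 420, 481]) cube([434, 32, 348]);
translate([0, 0, 669]) cube([40, 420, 40]);
translate([394, 0, 669]) cube([40, 420, 40]);
translate([0, 0, 481]) cube([40, 40, 188]);
translate([394, 0, 481]) cube([40, 40, 188]);


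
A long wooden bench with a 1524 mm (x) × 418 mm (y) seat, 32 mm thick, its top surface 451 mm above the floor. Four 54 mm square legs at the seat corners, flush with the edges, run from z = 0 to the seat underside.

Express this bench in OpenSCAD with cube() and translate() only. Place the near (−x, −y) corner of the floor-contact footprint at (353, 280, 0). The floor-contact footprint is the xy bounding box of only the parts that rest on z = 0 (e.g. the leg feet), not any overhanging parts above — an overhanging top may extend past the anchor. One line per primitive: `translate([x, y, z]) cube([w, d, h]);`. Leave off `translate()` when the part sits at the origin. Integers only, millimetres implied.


translate([353, 280, 419]) cube([1524, 418, 32]);
translate([353, 280, 0]) cube([54, 54, 419]);
translate([353, 644, 0]) cube([54, 54, 419]);
translate([1823, 280, 0]) cube([54, 54, 419]);
translate([1823, 644, 0]) cube([54, 54, 419]);


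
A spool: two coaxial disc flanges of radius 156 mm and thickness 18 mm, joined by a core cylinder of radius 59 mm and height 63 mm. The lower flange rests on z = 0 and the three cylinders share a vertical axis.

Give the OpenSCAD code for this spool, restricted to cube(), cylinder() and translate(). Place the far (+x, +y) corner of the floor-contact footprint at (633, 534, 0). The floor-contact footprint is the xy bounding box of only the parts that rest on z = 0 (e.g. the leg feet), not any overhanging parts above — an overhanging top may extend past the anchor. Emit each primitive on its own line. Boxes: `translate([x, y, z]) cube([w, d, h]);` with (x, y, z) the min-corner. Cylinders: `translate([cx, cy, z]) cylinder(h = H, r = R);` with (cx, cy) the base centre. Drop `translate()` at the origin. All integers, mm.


translate([477, 378, 0]) cylinder(h = 18, r = 156);
translate([477, 378, 18]) cylinder(h = 63, r = 59);
translate([477, 378, 81]) cylinder(h = 18, r = 156);


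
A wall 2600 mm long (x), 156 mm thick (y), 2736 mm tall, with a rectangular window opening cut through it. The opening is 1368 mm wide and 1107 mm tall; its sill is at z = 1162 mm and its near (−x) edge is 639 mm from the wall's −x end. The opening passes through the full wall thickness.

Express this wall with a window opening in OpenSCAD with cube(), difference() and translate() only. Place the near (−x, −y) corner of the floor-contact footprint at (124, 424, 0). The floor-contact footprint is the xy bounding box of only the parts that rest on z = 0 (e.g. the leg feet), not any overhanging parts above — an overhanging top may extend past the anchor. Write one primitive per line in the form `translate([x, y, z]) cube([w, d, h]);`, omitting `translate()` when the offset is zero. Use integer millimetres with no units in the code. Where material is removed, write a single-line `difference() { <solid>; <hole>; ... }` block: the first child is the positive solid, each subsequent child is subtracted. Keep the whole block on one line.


difference() { translate([124, 424, 0]) cube([2600, 156, 2736]); translate([763, 424, 1162]) cube([1368, 156, 1107]); }
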